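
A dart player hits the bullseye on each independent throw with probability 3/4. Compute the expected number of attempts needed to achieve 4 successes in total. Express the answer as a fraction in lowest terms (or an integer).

By linearity (sum of 4 independent geometric waits), E[trials] = 4/p = 4/(3/4) = 16/3.

16/3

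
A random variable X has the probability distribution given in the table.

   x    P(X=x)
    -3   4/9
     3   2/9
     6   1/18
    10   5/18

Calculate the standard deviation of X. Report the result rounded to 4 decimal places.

E[X] = 22/9, E[X²] = 322/9
Var(X) = E[X²] − (E[X])² = 322/9 − 484/81 = 2414/81
SD(X) = √(2414/81) ≈ 5.4592

5.4592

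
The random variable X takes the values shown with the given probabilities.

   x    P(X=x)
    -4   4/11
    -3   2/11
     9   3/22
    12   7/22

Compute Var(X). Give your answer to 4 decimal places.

E[X] = (4/11)·(-4) + (2/11)·(-3) + (3/22)·9 + (7/22)·12 = 67/22
E[X²] = (4/11)·16 + (2/11)·9 + (3/22)·81 + (7/22)·144 = 1415/22
Var(X) = 1415/22 − (67/22)² = 26641/484 ≈ 55.0434

55.0434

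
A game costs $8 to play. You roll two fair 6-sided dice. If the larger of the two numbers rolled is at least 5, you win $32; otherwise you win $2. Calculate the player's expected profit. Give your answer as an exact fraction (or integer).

E[payout] = (4/9)·2 + (5/9)·32 = 56/3
Expected profit = 56/3 − 8 = 32/3

32/3 dollars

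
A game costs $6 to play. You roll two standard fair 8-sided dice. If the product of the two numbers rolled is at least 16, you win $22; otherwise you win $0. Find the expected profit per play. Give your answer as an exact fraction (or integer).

E[payout] = (31/64)·0 + (33/64)·22 = 363/32
Expected profit = 363/32 − 6 = 171/32

171/32 dollars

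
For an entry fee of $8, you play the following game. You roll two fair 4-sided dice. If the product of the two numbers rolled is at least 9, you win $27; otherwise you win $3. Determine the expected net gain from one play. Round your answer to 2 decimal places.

E[payout] = (3/4)·3 + (1/4)·27 = 9
Expected profit = 9 − 8 = 1 ≈ $1.00

$1.00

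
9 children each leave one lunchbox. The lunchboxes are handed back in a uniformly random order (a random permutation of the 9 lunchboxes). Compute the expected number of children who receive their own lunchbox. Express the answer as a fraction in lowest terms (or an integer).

Let Xᵢ = 1 if person i gets their own lunchbox. For each i, P(Xᵢ=1) = 1/9.
By linearity of expectation, E[X₁+…+X_9] = 9·(1/9) = 1.

1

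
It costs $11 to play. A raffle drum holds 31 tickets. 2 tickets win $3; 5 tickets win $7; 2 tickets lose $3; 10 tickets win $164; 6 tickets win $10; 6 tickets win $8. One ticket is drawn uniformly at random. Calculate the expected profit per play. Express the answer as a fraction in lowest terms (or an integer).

E[payout] = (2/31)·3 + (5/31)·7 + (2/31)·(-3) + (10/31)·164 + (6/31)·10 + (6/31)·8 = 1783/31
Expected profit = 1783/31 − 11 = 1442/31

1442/31 dollars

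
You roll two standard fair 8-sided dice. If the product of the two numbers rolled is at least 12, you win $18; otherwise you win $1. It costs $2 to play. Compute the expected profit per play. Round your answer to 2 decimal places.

$9.89

E[payout] = (23/64)·1 + (41/64)·18 = 761/64
Expected profit = 761/64 − 2 = 633/64 ≈ $9.89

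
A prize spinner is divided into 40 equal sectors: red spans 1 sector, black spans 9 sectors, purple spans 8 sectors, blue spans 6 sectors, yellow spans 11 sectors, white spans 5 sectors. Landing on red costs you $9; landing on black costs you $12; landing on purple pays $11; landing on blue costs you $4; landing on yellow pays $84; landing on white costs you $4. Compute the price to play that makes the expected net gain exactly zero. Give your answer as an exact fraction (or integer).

E[payout] = (1/40)·(-9) + (9/40)·(-12) + (8/40)·11 + (6/40)·(-4) + (11/40)·84 + (5/40)·(-4) = 851/40
Fair fee = E[payout] = 851/40

851/40 dollars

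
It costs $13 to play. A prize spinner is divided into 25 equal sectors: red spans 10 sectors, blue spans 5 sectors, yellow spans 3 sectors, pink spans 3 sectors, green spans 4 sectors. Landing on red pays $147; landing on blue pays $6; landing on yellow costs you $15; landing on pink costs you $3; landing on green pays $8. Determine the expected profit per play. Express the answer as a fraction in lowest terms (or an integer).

1153/25 dollars

E[payout] = (10/25)·147 + (5/25)·6 + (3/25)·(-15) + (3/25)·(-3) + (4/25)·8 = 1478/25
Expected profit = 1478/25 − 13 = 1153/25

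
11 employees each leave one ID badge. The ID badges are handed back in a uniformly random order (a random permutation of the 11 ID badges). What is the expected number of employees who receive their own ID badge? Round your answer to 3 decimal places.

1.000

Let Xᵢ = 1 if person i gets their own ID badge. For each i, P(Xᵢ=1) = 1/11.
By linearity of expectation, E[X₁+…+X_11] = 11·(1/11) = 1.
≈ 1.000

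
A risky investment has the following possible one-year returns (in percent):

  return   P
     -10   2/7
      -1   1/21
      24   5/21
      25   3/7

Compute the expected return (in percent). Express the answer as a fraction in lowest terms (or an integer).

E[X] = (2/7)·(-10) + (1/21)·(-1) + (5/21)·24 + (3/7)·25
     = 284/21

284/21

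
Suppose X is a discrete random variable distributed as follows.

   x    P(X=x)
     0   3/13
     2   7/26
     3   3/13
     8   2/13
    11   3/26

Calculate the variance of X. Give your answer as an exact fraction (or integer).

E[X] = (3/13)·0 + (7/26)·2 + (3/13)·3 + (2/13)·8 + (3/26)·11 = 97/26
E[X²] = (3/13)·0 + (7/26)·4 + (3/13)·9 + (2/13)·64 + (3/26)·121 = 701/26
Var(X) = 701/26 − (97/26)² = 8817/676

8817/676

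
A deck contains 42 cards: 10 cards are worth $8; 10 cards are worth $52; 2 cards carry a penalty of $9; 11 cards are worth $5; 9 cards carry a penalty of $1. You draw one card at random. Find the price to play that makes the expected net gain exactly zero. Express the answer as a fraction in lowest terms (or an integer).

E[payout] = (10/42)·8 + (10/42)·52 + (2/42)·(-9) + (11/42)·5 + (9/42)·(-1) = 314/21
Fair fee = E[payout] = 314/21

314/21 dollars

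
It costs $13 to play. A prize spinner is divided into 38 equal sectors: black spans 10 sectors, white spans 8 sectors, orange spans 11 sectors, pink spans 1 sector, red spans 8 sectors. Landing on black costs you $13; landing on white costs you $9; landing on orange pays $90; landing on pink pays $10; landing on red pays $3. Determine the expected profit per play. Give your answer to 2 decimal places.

$8.63

E[payout] = (10/38)·(-13) + (8/38)·(-9) + (11/38)·90 + (1/38)·10 + (8/38)·3 = 411/19
Expected profit = 411/19 − 13 = 164/19 ≈ $8.63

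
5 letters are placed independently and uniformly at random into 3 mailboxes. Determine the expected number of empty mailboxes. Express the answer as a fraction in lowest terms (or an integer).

32/81

Let Xⱼ=1 if mailbox j is empty. P(Xⱼ=1) = ((3-1)/3)^5 = 32/243.
By linearity, E[#empty] = 3·32/243 = 32/81.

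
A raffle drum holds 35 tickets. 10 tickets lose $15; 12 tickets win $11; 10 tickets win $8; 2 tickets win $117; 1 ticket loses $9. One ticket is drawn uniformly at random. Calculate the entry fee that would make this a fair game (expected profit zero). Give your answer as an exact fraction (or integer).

41/5 dollars

E[payout] = (10/35)·(-15) + (12/35)·11 + (10/35)·8 + (2/35)·117 + (1/35)·(-9) = 41/5
Fair fee = E[payout] = 41/5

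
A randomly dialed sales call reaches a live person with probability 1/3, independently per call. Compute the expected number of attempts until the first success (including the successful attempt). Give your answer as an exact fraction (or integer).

3

For a geometric distribution, E[trials] = 1/p = 1/(1/3) = 3.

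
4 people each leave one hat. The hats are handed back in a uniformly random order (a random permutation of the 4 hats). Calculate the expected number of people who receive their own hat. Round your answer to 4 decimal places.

Let Xᵢ = 1 if person i gets their own hat. For each i, P(Xᵢ=1) = 1/4.
By linearity of expectation, E[X₁+…+X_4] = 4·(1/4) = 1.
≈ 1.0000

1.0000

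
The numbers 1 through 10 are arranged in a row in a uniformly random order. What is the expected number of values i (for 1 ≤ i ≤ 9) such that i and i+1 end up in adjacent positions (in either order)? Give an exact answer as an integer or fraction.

9/5

For each i ∈ {1,…,9}, let Xᵢ = 1 if i and i+1 are adjacent. P(Xᵢ=1) = 2·(10−1)!/10! = 2/10.
By linearity, E[ΣXᵢ] = (9)·(2/10) = 9/5.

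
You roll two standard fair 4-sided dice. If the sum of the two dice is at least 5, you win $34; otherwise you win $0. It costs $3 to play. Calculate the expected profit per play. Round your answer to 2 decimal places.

$18.25

E[payout] = (3/8)·0 + (5/8)·34 = 85/4
Expected profit = 85/4 − 3 = 73/4 ≈ $18.25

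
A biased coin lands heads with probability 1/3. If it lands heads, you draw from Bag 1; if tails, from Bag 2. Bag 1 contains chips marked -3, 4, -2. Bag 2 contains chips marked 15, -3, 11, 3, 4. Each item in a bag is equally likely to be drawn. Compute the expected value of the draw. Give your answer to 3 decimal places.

E[X | Bag 1] = (-3 + 4 − 2)/3 = -1/3
E[X | Bag 2] = (15 − 3 + 11 + 3 + 4)/5 = 6
E[X] = (1/3)·(-1/3) + (2/3)·6 = 35/9 ≈ 3.889

3.889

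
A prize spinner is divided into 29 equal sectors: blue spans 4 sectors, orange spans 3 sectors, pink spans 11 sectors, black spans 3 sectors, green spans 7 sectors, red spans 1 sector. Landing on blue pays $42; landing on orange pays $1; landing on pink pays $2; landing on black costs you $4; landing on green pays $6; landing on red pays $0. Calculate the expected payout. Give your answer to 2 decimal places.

E[payout] = (4/29)·42 + (3/29)·1 + (11/29)·2 + (3/29)·(-4) + (7/29)·6 + (1/29)·0 = 223/29
≈ $7.69

$7.69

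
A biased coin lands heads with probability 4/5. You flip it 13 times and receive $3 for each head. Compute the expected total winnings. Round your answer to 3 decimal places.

$31.200

E[#heads] = 13·4/5 = 52/5 (linearity over flips).
E[winnings] = 3·52/5 = 156/5.
≈ 31.200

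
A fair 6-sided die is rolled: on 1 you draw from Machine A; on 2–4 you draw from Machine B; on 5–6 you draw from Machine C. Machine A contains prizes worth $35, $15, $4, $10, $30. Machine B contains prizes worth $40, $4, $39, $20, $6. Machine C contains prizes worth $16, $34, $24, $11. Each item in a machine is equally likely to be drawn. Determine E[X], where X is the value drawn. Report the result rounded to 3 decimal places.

E[X | Machine A] = (35 + 15 + 4 + 10 + 30)/5 = 94/5
E[X | Machine B] = (40 + 4 + 39 + 20 + 6)/5 = 109/5
E[X | Machine C] = (16 + 34 + 24 + 11)/4 = 85/4
E[X] = (1/6)·94/5 + (1/2)·109/5 + (1/3)·85/4 = 1267/60 ≈ 21.117

$21.117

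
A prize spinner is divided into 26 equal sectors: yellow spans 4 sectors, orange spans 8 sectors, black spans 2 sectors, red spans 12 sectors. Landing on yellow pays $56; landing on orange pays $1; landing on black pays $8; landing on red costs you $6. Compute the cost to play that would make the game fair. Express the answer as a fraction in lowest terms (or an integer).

E[payout] = (4/26)·56 + (8/26)·1 + (2/26)·8 + (12/26)·(-6) = 88/13
Fair fee = E[payout] = 88/13

88/13 dollars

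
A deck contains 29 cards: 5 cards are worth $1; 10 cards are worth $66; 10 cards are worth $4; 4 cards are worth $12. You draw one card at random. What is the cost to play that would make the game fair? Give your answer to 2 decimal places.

$25.97

E[payout] = (5/29)·1 + (10/29)·66 + (10/29)·4 + (4/29)·12 = 753/29
Fair fee = E[payout] = 753/29 ≈ $25.97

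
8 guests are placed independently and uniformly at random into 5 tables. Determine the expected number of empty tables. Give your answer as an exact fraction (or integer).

Let Xⱼ=1 if table j is empty. P(Xⱼ=1) = ((5-1)/5)^8 = 65536/390625.
By linearity, E[#empty] = 5·65536/390625 = 65536/78125.

65536/78125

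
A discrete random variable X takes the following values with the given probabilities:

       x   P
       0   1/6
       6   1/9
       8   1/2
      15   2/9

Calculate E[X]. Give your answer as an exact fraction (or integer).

8

E[X] = (1/6)·0 + (1/9)·6 + (1/2)·8 + (2/9)·15
     = 8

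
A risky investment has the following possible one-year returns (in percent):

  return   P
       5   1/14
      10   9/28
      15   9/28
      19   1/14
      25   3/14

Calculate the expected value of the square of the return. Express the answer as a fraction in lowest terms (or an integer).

E[X²] = (1/14)·25 + (9/28)·100 + (9/28)·225 + (1/14)·361 + (3/14)·625
     = 7447/28

7447/28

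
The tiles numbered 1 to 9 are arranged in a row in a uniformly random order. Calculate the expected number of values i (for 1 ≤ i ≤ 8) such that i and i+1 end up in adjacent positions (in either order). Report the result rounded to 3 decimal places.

For each i ∈ {1,…,8}, let Xᵢ = 1 if i and i+1 are adjacent. P(Xᵢ=1) = 2·(9−1)!/9! = 2/9.
By linearity, E[ΣXᵢ] = (8)·(2/9) = 16/9.
≈ 1.778

1.778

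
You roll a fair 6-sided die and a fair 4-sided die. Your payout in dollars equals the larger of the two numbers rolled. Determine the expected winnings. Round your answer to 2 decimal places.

$3.92

Distribution of the larger of the two numbers rolled: 1 w.p. 1/24, 2 w.p. 1/8, 3 w.p. 5/24, 4 w.p. 7/24, 5 w.p. 1/6, 6 w.p. 1/6
E[payout] = (1/24)·1 + (1/8)·2 + (5/24)·3 + (7/24)·4 + (1/6)·5 + (1/6)·6 = 47/12
≈ $3.92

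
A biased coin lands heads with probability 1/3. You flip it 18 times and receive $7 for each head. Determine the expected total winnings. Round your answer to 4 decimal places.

E[#heads] = 18·1/3 = 6 (linearity over flips).
E[winnings] = 7·6 = 42.
≈ 42.0000

$42.0000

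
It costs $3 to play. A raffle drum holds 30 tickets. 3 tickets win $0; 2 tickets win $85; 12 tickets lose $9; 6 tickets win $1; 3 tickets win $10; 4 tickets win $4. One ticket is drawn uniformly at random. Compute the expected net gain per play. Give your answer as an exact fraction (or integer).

E[payout] = (3/30)·0 + (2/30)·85 + (12/30)·(-9) + (6/30)·1 + (3/30)·10 + (4/30)·4 = 19/5
Expected profit = 19/5 − 3 = 4/5

4/5 dollars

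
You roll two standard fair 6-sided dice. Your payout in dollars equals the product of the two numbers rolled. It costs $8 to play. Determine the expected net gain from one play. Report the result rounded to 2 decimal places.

Distribution of the product of the two numbers rolled: 1 w.p. 1/36, 2 w.p. 1/18, 3 w.p. 1/18, 4 w.p. 1/12, 5 w.p. 1/18, 6 w.p. 1/9, …
E[payout] = (1/36)·1 + (1/18)·2 + (1/18)·3 + (1/12)·4 + (1/18)·5 + (1/9)·6 + (1/18)·8 + (1/36)·9 + (1/18)·10 + (1/9)·12 + (1/18)·15 + (1/36)·16 + (1/18)·18 + (1/18)·20 + (1/18)·24 + (1/36)·25 + (1/18)·30 + (1/36)·36 = 49/4
Expected profit = 49/4 − 8 = 17/4 ≈ $4.25

$4.25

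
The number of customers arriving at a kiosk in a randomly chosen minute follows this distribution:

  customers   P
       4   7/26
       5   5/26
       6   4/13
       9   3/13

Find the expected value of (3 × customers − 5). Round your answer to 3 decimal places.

12.885

E[3x-5] = (7/26)·7 + (5/26)·10 + (4/13)·13 + (3/13)·22
     = 335/26 ≈ 12.885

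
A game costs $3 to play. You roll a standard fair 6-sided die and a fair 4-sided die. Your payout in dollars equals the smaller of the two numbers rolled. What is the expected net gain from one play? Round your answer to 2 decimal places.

Distribution of the smaller of the two numbers rolled: 1 w.p. 3/8, 2 w.p. 7/24, 3 w.p. 5/24, 4 w.p. 1/8
E[payout] = (3/8)·1 + (7/24)·2 + (5/24)·3 + (1/8)·4 = 25/12
Expected profit = 25/12 − 3 = -11/12 ≈ -$0.92

-$0.92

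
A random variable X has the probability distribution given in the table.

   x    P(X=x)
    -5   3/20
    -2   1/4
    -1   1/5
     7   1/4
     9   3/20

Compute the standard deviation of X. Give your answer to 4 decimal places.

E[X] = 33/20, E[X²] = 587/20
Var(X) = E[X²] − (E[X])² = 587/20 − 1089/400 = 10651/400
SD(X) = √(10651/400) ≈ 5.1602

5.1602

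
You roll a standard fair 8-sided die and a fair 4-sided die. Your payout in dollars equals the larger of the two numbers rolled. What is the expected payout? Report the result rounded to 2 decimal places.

Distribution of the larger of the two numbers rolled: 1 w.p. 1/32, 2 w.p. 3/32, 3 w.p. 5/32, 4 w.p. 7/32, 5 w.p. 1/8, 6 w.p. 1/8, …
E[payout] = (1/32)·1 + (3/32)·2 + (5/32)·3 + (7/32)·4 + (1/8)·5 + (1/8)·6 + (1/8)·7 + (1/8)·8 = 77/16
≈ $4.81

$4.81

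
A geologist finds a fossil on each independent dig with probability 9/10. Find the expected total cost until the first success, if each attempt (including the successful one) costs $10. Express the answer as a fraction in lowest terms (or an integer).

E[#attempts] = 1/p = 10/9; E[cost] = 10·10/9 = 100/9.

100/9 dollars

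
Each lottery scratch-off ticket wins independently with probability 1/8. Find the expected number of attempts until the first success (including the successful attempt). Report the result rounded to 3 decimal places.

For a geometric distribution, E[trials] = 1/p = 1/(1/8) = 8.
≈ 8.000

8.000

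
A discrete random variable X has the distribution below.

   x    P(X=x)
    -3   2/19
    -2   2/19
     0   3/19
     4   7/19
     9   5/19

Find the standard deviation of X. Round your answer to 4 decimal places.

4.1934

E[X] = 63/19, E[X²] = 543/19
Var(X) = E[X²] − (E[X])² = 543/19 − 3969/361 = 6348/361
SD(X) = √(6348/361) ≈ 4.1934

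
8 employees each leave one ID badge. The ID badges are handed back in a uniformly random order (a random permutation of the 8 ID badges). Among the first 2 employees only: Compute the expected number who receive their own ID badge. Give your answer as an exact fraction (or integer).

1/4

Let Xᵢ = 1 if person i gets their own ID badge. For each i, P(Xᵢ=1) = 1/8.
By linearity of expectation, E[X₁+…+X_2] = 2·(1/8) = 1/4.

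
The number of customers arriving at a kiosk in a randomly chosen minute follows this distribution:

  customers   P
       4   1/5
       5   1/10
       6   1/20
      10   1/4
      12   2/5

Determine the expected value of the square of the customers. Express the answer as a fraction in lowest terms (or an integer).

901/10

E[X²] = (1/5)·16 + (1/10)·25 + (1/20)·36 + (1/4)·100 + (2/5)·144
     = 901/10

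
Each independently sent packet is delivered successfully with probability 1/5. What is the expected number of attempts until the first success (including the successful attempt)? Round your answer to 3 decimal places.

For a geometric distribution, E[trials] = 1/p = 1/(1/5) = 5.
≈ 5.000

5.000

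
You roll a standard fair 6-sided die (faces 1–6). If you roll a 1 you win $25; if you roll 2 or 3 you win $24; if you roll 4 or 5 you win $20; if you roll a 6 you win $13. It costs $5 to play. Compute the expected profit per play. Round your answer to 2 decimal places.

$16.00

E[payout] = (1/6)·13 + (1/3)·20 + (1/3)·24 + (1/6)·25 = 21
Expected profit = 21 − 5 = 16 ≈ $16.00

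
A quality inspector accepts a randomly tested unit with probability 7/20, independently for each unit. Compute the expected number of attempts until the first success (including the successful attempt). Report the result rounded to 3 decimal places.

For a geometric distribution, E[trials] = 1/p = 1/(7/20) = 20/7.
≈ 2.857

2.857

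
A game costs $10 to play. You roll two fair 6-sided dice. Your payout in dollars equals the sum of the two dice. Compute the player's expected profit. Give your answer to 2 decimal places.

-$3.00

Distribution of the sum of the two dice: 2 w.p. 1/36, 3 w.p. 1/18, 4 w.p. 1/12, 5 w.p. 1/9, 6 w.p. 5/36, 7 w.p. 1/6, …
E[payout] = (1/36)·2 + (1/18)·3 + (1/12)·4 + (1/9)·5 + (5/36)·6 + (1/6)·7 + (5/36)·8 + (1/9)·9 + (1/12)·10 + (1/18)·11 + (1/36)·12 = 7
Expected profit = 7 − 10 = -3 ≈ -$3.00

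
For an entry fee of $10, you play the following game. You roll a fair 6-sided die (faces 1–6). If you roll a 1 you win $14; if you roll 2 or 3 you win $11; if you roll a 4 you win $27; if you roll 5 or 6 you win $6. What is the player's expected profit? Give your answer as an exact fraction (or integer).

E[payout] = (1/3)·6 + (1/3)·11 + (1/6)·14 + (1/6)·27 = 25/2
Expected profit = 25/2 − 10 = 5/2

5/2 dollars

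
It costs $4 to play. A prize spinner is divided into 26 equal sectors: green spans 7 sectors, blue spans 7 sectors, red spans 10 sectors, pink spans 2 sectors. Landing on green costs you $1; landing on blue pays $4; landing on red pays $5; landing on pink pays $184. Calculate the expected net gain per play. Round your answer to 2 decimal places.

E[payout] = (7/26)·(-1) + (7/26)·4 + (10/26)·5 + (2/26)·184 = 439/26
Expected profit = 439/26 − 4 = 335/26 ≈ $12.88

$12.88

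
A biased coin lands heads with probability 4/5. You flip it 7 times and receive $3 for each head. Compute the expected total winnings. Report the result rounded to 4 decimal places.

E[#heads] = 7·4/5 = 28/5 (linearity over flips).
E[winnings] = 3·28/5 = 84/5.
≈ 16.8000

$16.8000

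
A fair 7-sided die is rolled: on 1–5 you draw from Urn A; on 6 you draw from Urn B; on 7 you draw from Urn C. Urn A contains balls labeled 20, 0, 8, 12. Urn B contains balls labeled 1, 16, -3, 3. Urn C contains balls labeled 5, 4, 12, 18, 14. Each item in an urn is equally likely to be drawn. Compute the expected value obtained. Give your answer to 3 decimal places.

9.264

E[X | Urn A] = (20 + 0 + 8 + 12)/4 = 10
E[X | Urn B] = (1 + 16 − 3 + 3)/4 = 17/4
E[X | Urn C] = (5 + 4 + 12 + 18 + 14)/5 = 53/5
E[X] = (5/7)·10 + (1/7)·17/4 + (1/7)·53/5 = 1297/140 ≈ 9.264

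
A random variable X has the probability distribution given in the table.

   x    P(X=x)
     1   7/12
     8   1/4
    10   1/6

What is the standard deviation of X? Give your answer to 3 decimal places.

3.897

E[X] = 17/4, E[X²] = 133/4
Var(X) = E[X²] − (E[X])² = 133/4 − 289/16 = 243/16
SD(X) = √(243/16) ≈ 3.897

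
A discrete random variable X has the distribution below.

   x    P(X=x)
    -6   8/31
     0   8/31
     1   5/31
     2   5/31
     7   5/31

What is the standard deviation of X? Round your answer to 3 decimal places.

E[X] = 2/31, E[X²] = 18
Var(X) = E[X²] − (E[X])² = 18 − 4/961 = 17294/961
SD(X) = √(17294/961) ≈ 4.242

4.242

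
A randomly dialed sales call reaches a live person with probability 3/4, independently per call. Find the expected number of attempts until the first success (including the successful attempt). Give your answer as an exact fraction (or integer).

4/3

For a geometric distribution, E[trials] = 1/p = 1/(3/4) = 4/3.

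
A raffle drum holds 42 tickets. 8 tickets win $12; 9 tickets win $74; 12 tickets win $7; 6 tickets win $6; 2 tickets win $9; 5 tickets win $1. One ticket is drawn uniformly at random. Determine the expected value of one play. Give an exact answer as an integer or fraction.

905/42 dollars

E[payout] = (8/42)·12 + (9/42)·74 + (12/42)·7 + (6/42)·6 + (2/42)·9 + (5/42)·1 = 905/42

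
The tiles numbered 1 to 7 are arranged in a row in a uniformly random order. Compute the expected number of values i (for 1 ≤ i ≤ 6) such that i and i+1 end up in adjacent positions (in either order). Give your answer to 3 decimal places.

1.714

For each i ∈ {1,…,6}, let Xᵢ = 1 if i and i+1 are adjacent. P(Xᵢ=1) = 2·(7−1)!/7! = 2/7.
By linearity, E[ΣXᵢ] = (6)·(2/7) = 12/7.
≈ 1.714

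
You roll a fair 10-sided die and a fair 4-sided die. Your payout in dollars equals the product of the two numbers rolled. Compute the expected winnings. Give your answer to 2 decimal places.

Distribution of the product of the two numbers rolled: 1 w.p. 1/40, 2 w.p. 1/20, 3 w.p. 1/20, 4 w.p. 3/40, 5 w.p. 1/40, 6 w.p. 3/40, …
E[payout] = (1/40)·1 + (1/20)·2 + (1/20)·3 + (3/40)·4 + (1/40)·5 + (3/40)·6 + (1/40)·7 + (3/40)·8 + (1/20)·9 + (1/20)·10 + (3/40)·12 + (1/40)·14 + (1/40)·15 + (1/20)·16 + (1/20)·18 + (1/20)·20 + (1/40)·21 + (1/20)·24 + (1/40)·27 + (1/40)·28 + (1/40)·30 + (1/40)·32 + (1/40)·36 + (1/40)·40 = 55/4
≈ $13.75

$13.75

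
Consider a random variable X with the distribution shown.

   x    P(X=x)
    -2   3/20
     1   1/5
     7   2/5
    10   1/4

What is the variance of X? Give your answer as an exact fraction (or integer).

459/25

E[X] = (3/20)·(-2) + (1/5)·1 + (2/5)·7 + (1/4)·10 = 26/5
E[X²] = (3/20)·4 + (1/5)·1 + (2/5)·49 + (1/4)·100 = 227/5
Var(X) = 227/5 − (26/5)² = 459/25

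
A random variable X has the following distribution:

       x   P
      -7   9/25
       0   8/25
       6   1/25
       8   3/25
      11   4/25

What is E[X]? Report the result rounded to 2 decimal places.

E[X] = (9/25)·(-7) + (8/25)·0 + (1/25)·6 + (3/25)·8 + (4/25)·11
     = 11/25 ≈ 0.44

0.44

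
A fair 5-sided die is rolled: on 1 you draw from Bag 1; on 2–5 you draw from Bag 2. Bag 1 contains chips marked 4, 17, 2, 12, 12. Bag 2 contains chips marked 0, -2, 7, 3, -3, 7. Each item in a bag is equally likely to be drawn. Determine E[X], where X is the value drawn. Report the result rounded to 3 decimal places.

E[X | Bag 1] = (4 + 17 + 2 + 12 + 12)/5 = 47/5
E[X | Bag 2] = (0 − 2 + 7 + 3 − 3 + 7)/6 = 2
E[X] = (1/5)·47/5 + (4/5)·2 = 87/25 ≈ 3.480

3.480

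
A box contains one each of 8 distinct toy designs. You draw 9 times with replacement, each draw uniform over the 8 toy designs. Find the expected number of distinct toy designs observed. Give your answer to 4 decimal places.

5.5947

Let Xⱼ=1 if type j appears at least once. P(Xⱼ=1) = 1 − ((8−1)/8)^9 = 93864121/134217728.
E[#distinct] = 8·93864121/134217728 = 93864121/16777216.
≈ 5.5947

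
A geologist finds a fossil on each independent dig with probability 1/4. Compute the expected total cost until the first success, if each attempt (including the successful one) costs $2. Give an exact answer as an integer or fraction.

E[#attempts] = 1/p = 4; E[cost] = 2·4 = 8.

$8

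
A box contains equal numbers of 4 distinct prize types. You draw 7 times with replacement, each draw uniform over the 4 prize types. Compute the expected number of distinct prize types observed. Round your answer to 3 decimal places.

Let Xⱼ=1 if type j appears at least once. P(Xⱼ=1) = 1 − ((4−1)/4)^7 = 14197/16384.
E[#distinct] = 4·14197/16384 = 14197/4096.
≈ 3.466

3.466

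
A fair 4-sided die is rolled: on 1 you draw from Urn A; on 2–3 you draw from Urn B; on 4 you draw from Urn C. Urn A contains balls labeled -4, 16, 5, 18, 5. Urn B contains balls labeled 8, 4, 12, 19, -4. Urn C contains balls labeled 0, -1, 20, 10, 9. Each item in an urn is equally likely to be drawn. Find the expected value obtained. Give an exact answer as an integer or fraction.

E[X | Urn A] = (-4 + 16 + 5 + 18 + 5)/5 = 8
E[X | Urn B] = (8 + 4 + 12 + 19 − 4)/5 = 39/5
E[X | Urn C] = (0 − 1 + 20 + 10 + 9)/5 = 38/5
E[X] = (1/4)·8 + (1/2)·39/5 + (1/4)·38/5 = 39/5

39/5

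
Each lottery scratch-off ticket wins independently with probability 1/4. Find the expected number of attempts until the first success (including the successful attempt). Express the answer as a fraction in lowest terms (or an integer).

For a geometric distribution, E[trials] = 1/p = 1/(1/4) = 4.

4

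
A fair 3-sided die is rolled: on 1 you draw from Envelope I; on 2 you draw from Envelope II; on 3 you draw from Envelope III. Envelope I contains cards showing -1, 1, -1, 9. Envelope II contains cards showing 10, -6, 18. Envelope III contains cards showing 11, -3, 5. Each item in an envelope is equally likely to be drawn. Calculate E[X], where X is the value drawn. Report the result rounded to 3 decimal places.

4.556

E[X | Envelope I] = (-1 + 1 − 1 + 9)/4 = 2
E[X | Envelope II] = (10 − 6 + 18)/3 = 22/3
E[X | Envelope III] = (11 − 3 + 5)/3 = 13/3
E[X] = (1/3)·2 + (1/3)·22/3 + (1/3)·13/3 = 41/9 ≈ 4.556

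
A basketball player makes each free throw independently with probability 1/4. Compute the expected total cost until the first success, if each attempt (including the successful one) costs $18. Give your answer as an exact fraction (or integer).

$72

E[#attempts] = 1/p = 4; E[cost] = 18·4 = 72.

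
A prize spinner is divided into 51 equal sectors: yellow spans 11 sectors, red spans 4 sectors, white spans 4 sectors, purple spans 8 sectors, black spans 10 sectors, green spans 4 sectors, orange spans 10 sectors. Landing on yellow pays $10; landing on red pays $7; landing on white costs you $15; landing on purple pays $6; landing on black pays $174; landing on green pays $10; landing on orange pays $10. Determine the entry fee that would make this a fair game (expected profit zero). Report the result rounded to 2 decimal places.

E[payout] = (11/51)·10 + (4/51)·7 + (4/51)·(-15) + (8/51)·6 + (10/51)·174 + (4/51)·10 + (10/51)·10 = 118/3
Fair fee = E[payout] = 118/3 ≈ $39.33

$39.33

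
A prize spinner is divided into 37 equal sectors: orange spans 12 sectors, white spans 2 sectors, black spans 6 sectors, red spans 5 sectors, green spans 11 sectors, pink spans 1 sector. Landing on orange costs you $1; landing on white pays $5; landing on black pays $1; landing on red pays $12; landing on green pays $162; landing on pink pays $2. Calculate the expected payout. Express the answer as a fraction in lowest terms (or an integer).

E[payout] = (12/37)·(-1) + (2/37)·5 + (6/37)·1 + (5/37)·12 + (11/37)·162 + (1/37)·2 = 1848/37

1848/37 dollars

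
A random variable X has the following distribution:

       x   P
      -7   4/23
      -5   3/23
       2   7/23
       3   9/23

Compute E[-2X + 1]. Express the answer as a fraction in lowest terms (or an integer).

E[-2x+1] = (4/23)·15 + (3/23)·11 + (7/23)·(-3) + (9/23)·(-5)
     = 27/23

27/23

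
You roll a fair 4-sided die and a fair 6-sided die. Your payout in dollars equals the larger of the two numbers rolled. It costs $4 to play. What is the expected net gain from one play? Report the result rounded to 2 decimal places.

-$0.08

Distribution of the larger of the two numbers rolled: 1 w.p. 1/24, 2 w.p. 1/8, 3 w.p. 5/24, 4 w.p. 7/24, 5 w.p. 1/6, 6 w.p. 1/6
E[payout] = (1/24)·1 + (1/8)·2 + (5/24)·3 + (7/24)·4 + (1/6)·5 + (1/6)·6 = 47/12
Expected profit = 47/12 − 4 = -1/12 ≈ -$0.08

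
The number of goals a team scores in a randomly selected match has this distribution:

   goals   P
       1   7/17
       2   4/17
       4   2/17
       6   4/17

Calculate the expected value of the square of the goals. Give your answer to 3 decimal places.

11.706

E[X²] = (7/17)·1 + (4/17)·4 + (2/17)·16 + (4/17)·36
     = 199/17 ≈ 11.706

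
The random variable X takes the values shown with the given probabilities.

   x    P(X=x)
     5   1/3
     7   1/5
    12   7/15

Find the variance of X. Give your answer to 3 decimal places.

E[X] = (1/3)·5 + (1/5)·7 + (7/15)·12 = 26/3
E[X²] = (1/3)·25 + (1/5)·49 + (7/15)·144 = 256/3
Var(X) = 256/3 − (26/3)² = 92/9 ≈ 10.222

10.222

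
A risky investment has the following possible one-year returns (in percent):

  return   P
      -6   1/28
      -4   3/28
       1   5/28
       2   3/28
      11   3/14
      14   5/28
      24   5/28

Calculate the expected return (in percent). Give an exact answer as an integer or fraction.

249/28

E[X] = (1/28)·(-6) + (3/28)·(-4) + (5/28)·1 + (3/28)·2 + (3/14)·11 + (5/28)·14 + (5/28)·24
     = 249/28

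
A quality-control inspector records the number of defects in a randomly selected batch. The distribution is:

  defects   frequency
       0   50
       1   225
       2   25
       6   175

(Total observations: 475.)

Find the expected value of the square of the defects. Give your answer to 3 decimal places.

Total = 475, so P(defects=0) = 50/475, etc.
E[X²] = (2/19)·0 + (9/19)·1 + (1/19)·4 + (7/19)·36
     = 265/19 ≈ 13.947

13.947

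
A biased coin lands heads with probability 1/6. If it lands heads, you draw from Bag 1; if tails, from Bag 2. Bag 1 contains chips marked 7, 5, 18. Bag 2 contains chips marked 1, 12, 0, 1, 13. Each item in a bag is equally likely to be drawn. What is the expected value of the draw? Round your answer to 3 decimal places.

6.167

E[X | Bag 1] = (7 + 5 + 18)/3 = 10
E[X | Bag 2] = (1 + 12 + 0 + 1 + 13)/5 = 27/5
E[X] = (1/6)·10 + (5/6)·27/5 = 37/6 ≈ 6.167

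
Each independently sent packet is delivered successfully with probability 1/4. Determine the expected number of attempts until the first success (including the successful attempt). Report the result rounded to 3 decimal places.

4.000

For a geometric distribution, E[trials] = 1/p = 1/(1/4) = 4.
≈ 4.000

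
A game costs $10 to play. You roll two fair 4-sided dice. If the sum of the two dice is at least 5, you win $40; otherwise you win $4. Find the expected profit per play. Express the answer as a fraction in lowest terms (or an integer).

E[payout] = (3/8)·4 + (5/8)·40 = 53/2
Expected profit = 53/2 − 10 = 33/2

33/2 dollars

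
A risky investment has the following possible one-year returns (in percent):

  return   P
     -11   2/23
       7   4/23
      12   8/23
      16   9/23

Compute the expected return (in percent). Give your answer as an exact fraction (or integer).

246/23

E[X] = (2/23)·(-11) + (4/23)·7 + (8/23)·12 + (9/23)·16
     = 246/23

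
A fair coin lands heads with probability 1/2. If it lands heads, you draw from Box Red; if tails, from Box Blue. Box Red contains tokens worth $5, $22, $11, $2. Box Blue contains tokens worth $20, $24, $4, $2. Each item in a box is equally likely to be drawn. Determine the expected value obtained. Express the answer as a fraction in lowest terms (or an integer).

E[X | Box Red] = (5 + 22 + 11 + 2)/4 = 10
E[X | Box Blue] = (20 + 24 + 4 + 2)/4 = 25/2
E[X] = (1/2)·10 + (1/2)·25/2 = 45/4

45/4 dollars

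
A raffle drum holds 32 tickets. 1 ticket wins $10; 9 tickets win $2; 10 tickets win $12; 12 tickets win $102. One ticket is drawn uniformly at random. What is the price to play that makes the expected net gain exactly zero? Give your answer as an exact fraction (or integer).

343/8 dollars

E[payout] = (1/32)·10 + (9/32)·2 + (10/32)·12 + (12/32)·102 = 343/8
Fair fee = E[payout] = 343/8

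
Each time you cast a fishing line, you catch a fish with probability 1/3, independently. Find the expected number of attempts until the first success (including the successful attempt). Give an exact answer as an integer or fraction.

For a geometric distribution, E[trials] = 1/p = 1/(1/3) = 3.

3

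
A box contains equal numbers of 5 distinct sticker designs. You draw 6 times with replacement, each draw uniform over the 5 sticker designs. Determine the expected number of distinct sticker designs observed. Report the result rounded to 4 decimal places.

Let Xⱼ=1 if type j appears at least once. P(Xⱼ=1) = 1 − ((5−1)/5)^6 = 11529/15625.
E[#distinct] = 5·11529/15625 = 11529/3125.
≈ 3.6893

3.6893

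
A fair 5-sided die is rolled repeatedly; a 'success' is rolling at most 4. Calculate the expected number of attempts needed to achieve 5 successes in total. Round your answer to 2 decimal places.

By linearity (sum of 5 independent geometric waits), E[trials] = 5/p = 5/(4/5) = 25/4.
≈ 6.25

6.25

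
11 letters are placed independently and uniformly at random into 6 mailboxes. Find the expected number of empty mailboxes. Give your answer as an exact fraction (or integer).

Let Xⱼ=1 if mailbox j is empty. P(Xⱼ=1) = ((6-1)/6)^11 = 48828125/362797056.
By linearity, E[#empty] = 6·48828125/362797056 = 48828125/60466176.

48828125/60466176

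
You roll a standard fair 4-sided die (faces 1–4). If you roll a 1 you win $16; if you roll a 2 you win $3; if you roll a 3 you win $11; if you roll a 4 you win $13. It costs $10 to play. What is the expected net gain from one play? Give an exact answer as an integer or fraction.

E[payout] = (1/4)·3 + (1/4)·11 + (1/4)·13 + (1/4)·16 = 43/4
Expected profit = 43/4 − 10 = 3/4

3/4 dollars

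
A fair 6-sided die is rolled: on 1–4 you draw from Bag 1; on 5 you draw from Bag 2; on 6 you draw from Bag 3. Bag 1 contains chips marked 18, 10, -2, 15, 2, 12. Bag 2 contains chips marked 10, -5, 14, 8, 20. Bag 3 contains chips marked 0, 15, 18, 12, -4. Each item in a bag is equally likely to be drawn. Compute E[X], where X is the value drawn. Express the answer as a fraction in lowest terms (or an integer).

E[X | Bag 1] = (18 + 10 − 2 + 15 + 2 + 12)/6 = 55/6
E[X | Bag 2] = (10 − 5 + 14 + 8 + 20)/5 = 47/5
E[X | Bag 3] = (0 + 15 + 18 + 12 − 4)/5 = 41/5
E[X] = (2/3)·55/6 + (1/6)·47/5 + (1/6)·41/5 = 407/45

407/45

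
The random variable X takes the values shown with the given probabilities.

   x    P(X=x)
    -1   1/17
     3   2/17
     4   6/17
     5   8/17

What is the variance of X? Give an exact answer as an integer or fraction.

594/289

E[X] = (1/17)·(-1) + (2/17)·3 + (6/17)·4 + (8/17)·5 = 69/17
E[X²] = (1/17)·1 + (2/17)·9 + (6/17)·16 + (8/17)·25 = 315/17
Var(X) = 315/17 − (69/17)² = 594/289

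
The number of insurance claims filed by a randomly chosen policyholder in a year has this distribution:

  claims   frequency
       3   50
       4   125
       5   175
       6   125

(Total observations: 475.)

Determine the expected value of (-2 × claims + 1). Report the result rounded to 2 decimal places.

Total = 475, so P(claims=3) = 50/475, etc.
E[-2x+1] = (2/19)·(-5) + (5/19)·(-7) + (7/19)·(-9) + (5/19)·(-11)
     = -163/19 ≈ -8.58

-8.58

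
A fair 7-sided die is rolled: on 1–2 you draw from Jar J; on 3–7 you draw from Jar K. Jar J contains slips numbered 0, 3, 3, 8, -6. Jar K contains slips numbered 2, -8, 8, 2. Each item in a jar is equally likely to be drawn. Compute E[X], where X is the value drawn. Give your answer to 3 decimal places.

E[X | Jar J] = (0 + 3 + 3 + 8 − 6)/5 = 8/5
E[X | Jar K] = (2 − 8 + 8 + 2)/4 = 1
E[X] = (2/7)·8/5 + (5/7)·1 = 41/35 ≈ 1.171

1.171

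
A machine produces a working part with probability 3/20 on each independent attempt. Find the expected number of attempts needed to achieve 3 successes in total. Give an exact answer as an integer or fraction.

By linearity (sum of 3 independent geometric waits), E[trials] = 3/p = 3/(3/20) = 20.

20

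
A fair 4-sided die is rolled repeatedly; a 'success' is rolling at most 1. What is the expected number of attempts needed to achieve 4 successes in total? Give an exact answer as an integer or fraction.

16

By linearity (sum of 4 independent geometric waits), E[trials] = 4/p = 4/(1/4) = 16.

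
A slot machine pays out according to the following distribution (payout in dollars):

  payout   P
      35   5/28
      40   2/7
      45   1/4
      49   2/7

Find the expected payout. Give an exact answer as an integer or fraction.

E[X] = (5/28)·35 + (2/7)·40 + (1/4)·45 + (2/7)·49
     = 601/14

601/14 dollars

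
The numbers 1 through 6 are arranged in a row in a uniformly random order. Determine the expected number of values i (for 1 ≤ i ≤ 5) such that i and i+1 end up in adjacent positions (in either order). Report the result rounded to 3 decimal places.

1.667

For each i ∈ {1,…,5}, let Xᵢ = 1 if i and i+1 are adjacent. P(Xᵢ=1) = 2·(6−1)!/6! = 2/6.
By linearity, E[ΣXᵢ] = (5)·(2/6) = 5/3.
≈ 1.667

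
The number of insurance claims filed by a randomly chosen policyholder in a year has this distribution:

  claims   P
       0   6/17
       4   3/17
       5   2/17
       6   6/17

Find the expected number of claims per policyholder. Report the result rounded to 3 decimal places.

3.412

E[X] = (6/17)·0 + (3/17)·4 + (2/17)·5 + (6/17)·6
     = 58/17 ≈ 3.412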